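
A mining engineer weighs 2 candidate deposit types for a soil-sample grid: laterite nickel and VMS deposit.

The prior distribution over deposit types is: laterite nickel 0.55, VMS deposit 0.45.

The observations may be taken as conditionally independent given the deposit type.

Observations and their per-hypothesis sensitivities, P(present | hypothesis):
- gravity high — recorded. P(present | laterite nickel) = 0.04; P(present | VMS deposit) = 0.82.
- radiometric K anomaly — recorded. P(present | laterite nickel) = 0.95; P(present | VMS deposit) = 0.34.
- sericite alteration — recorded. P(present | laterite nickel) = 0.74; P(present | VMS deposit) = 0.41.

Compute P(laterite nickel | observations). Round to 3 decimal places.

For each hypothesis, the unnormalized posterior weight is prior × product of the observation likelihoods:
  laterite nickel: 0.55 × 0.04 × 0.95 × 0.74 = 0.015466
  VMS deposit: 0.45 × 0.82 × 0.34 × 0.41 = 0.051439
Marginal likelihood of the evidence = 0.066905.
P(laterite nickel | evidence) = 0.015466 / 0.066905 ≈ 0.231.

0.231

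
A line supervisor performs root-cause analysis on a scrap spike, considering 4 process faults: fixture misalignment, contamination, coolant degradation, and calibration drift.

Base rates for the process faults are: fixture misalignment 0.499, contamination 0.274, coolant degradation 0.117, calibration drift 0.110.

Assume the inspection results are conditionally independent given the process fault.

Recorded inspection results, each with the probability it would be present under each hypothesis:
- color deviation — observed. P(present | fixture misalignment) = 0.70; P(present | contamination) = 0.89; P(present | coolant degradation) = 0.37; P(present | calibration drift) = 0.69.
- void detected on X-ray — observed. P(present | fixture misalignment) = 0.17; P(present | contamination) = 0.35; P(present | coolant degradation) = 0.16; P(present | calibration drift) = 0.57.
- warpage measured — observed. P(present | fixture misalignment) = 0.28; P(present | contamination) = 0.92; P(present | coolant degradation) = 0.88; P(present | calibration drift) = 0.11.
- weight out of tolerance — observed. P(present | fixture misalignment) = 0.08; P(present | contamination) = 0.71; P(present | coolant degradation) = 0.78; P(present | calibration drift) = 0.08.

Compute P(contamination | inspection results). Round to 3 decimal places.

0.896

By Bayes' rule with conditional independence, the unnormalized weight for each hypothesis is prior × ∏ likelihoods:
  fixture misalignment: 0.499 × 0.70 × 0.17 × 0.28 × 0.08 = 0.0013301
  contamination: 0.274 × 0.89 × 0.35 × 0.92 × 0.71 = 0.055751
  coolant degradation: 0.117 × 0.37 × 0.16 × 0.88 × 0.78 = 0.0047543
  calibration drift: 0.110 × 0.69 × 0.57 × 0.11 × 0.08 = 0.00038071
Normalizing constant Z = 0.0013301 + 0.055751 + 0.0047543 + 0.00038071 = 0.062216.
P(contamination | evidence) = 0.055751 / 0.062216 ≈ 0.896.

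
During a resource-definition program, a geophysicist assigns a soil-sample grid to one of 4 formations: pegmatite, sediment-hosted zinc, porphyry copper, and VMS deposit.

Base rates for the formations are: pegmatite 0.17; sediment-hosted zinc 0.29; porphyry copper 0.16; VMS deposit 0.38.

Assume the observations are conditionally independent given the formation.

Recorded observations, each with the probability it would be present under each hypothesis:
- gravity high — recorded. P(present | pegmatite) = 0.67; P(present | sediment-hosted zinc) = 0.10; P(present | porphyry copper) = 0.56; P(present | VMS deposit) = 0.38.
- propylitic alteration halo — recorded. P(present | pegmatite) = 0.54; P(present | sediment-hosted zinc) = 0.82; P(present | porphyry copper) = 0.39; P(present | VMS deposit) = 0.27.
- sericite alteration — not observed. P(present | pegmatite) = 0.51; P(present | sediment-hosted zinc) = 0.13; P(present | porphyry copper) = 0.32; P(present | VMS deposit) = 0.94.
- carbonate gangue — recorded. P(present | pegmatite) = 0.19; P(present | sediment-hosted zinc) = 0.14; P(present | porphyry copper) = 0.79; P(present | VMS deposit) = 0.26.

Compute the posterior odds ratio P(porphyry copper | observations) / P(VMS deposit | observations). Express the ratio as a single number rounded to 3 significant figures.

Posterior odds equal prior odds times the likelihood ratio; only the two competing hypotheses matter (using 1 − P(present | H) for each absent observation).
  porphyry copper: 0.16 × 0.56 × 0.39 × (1 − 0.32) × 0.79 = 0.018772
  VMS deposit: 0.38 × 0.38 × 0.27 × (1 − 0.94) × 0.26 = 0.00060821
Odds(porphyry copper : VMS deposit) = 0.018772 / 0.00060821 ≈ 30.9.

30.9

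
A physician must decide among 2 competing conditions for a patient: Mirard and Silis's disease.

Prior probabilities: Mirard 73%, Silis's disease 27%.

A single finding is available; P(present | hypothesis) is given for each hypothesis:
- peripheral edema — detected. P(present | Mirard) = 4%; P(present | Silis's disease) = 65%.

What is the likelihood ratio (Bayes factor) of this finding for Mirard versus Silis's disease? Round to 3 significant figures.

0.0615

Likelihood of this finding under each hypothesis:
  Mirard: 0.04
  Silis's disease: 0.65
Bayes factor = 0.04 / 0.65 ≈ 0.0615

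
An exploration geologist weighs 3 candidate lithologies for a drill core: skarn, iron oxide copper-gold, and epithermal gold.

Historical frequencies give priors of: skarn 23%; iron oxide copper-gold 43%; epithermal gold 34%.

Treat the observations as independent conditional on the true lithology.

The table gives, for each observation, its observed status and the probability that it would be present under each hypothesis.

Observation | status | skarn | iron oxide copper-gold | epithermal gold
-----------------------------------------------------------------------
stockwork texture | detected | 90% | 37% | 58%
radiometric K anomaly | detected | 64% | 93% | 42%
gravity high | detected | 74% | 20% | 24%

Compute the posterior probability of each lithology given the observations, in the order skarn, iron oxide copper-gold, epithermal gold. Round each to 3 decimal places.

Multiply each prior by the joint likelihood of the evidence pattern:
  skarn: 0.23 × 0.90 × 0.64 × 0.74 = 0.098035
  iron oxide copper-gold: 0.43 × 0.37 × 0.93 × 0.20 = 0.029593
  epithermal gold: 0.34 × 0.58 × 0.42 × 0.24 = 0.019878
The unnormalized weights sum to 0.14751.
P(skarn | evidence) = 0.098035 / 0.14751 ≈ 0.665
P(iron oxide copper-gold | evidence) = 0.029593 / 0.14751 ≈ 0.201
P(epithermal gold | evidence) = 0.019878 / 0.14751 ≈ 0.135

0.665, 0.201, 0.135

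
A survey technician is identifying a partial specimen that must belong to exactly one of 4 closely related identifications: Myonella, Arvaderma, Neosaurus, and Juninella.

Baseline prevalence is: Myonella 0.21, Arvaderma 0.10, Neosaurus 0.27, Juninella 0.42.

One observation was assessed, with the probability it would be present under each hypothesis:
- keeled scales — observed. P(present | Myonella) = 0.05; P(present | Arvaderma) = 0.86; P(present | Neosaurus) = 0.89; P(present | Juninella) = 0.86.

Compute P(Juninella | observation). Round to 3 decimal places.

0.517

Multiply each prior by the likelihood of the observation:
  Myonella: 0.21 × 0.05 = 0.0105
  Arvaderma: 0.10 × 0.86 = 0.086
  Neosaurus: 0.27 × 0.89 = 0.2403
  Juninella: 0.42 × 0.86 = 0.3612
Normalizing constant Z = 0.0105 + 0.086 + 0.2403 + 0.3612 = 0.698.
P(Juninella | evidence) = 0.3612 / 0.698 ≈ 0.517.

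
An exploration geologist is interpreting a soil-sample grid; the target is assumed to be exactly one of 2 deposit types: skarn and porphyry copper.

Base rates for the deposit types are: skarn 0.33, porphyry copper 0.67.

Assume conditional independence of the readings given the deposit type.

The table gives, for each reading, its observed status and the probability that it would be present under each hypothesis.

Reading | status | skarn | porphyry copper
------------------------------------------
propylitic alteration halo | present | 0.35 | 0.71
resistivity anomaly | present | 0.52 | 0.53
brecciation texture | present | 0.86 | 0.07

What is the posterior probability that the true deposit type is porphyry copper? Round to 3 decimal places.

0.255

For each hypothesis, the unnormalized posterior weight is prior × product of the reading likelihoods:
  skarn: 0.33 × 0.35 × 0.52 × 0.86 = 0.051652
  porphyry copper: 0.67 × 0.71 × 0.53 × 0.07 = 0.017648
Marginal likelihood of the evidence = 0.0693.
P(porphyry copper | evidence) = 0.017648 / 0.0693 ≈ 0.255.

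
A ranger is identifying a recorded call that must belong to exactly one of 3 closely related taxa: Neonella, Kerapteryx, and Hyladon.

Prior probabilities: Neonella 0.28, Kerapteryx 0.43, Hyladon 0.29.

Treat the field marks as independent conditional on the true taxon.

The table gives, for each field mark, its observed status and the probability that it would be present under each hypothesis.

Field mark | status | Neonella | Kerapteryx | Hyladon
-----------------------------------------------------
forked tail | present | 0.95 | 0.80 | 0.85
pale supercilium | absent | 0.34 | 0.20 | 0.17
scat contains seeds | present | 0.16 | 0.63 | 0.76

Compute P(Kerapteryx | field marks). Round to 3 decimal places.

By Bayes' rule with conditional independence, the unnormalized weight for each hypothesis is prior × ∏ likelihoods (using 1 − P(present | H) for each absent field mark):
  Neonella: 0.28 × 0.95 × (1 − 0.34) × 0.16 = 0.02809
  Kerapteryx: 0.43 × 0.80 × (1 − 0.20) × 0.63 = 0.17338
  Hyladon: 0.29 × 0.85 × (1 − 0.17) × 0.76 = 0.15549
Marginal likelihood of the evidence = 0.35696.
P(Kerapteryx | evidence) = 0.17338 / 0.35696 ≈ 0.486.

0.486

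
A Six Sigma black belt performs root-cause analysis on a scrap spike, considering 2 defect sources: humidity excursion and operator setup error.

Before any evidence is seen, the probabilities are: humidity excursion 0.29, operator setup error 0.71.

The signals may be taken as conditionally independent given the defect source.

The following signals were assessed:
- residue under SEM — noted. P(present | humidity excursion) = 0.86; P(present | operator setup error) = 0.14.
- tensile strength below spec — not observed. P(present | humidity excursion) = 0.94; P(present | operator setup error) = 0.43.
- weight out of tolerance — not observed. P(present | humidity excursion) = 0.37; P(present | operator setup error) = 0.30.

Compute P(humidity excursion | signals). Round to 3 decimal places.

0.192

Multiply each prior by the joint likelihood of the signal pattern (using 1 − P(present | H) for each absent signal):
  humidity excursion: 0.29 × 0.86 × (1 − 0.94) × (1 − 0.37) = 0.0094273
  operator setup error: 0.71 × 0.14 × (1 − 0.43) × (1 − 0.30) = 0.039661
The unnormalized weights sum to 0.049088.
P(humidity excursion | evidence) = 0.0094273 / 0.049088 ≈ 0.192.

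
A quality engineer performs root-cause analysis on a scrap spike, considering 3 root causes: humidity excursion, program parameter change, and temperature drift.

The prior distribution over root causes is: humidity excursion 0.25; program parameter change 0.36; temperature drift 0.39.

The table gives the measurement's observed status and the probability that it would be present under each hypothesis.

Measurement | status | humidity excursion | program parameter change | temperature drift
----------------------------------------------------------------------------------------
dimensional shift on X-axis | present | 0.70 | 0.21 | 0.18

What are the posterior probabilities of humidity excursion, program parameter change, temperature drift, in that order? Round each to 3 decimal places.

Multiply each prior by the likelihood of the measurement:
  humidity excursion: 0.25 × 0.70 = 0.175
  program parameter change: 0.36 × 0.21 = 0.0756
  temperature drift: 0.39 × 0.18 = 0.0702
Normalizing constant Z = 0.175 + 0.0756 + 0.0702 = 0.3208.
P(humidity excursion | evidence) = 0.175 / 0.3208 ≈ 0.546
P(program parameter change | evidence) = 0.0756 / 0.3208 ≈ 0.236
P(temperature drift | evidence) = 0.0702 / 0.3208 ≈ 0.219

0.546, 0.236, 0.219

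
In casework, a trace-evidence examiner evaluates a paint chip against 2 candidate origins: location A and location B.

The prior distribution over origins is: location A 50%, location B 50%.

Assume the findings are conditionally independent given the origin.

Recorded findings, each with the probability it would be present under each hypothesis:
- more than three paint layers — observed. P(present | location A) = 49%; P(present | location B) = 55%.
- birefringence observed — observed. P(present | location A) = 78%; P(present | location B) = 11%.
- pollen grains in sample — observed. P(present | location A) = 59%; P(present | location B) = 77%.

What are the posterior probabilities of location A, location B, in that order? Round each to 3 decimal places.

Multiply each prior by the joint likelihood of the evidence pattern:
  location A: 0.50 × 0.49 × 0.78 × 0.59 = 0.11275
  location B: 0.50 × 0.55 × 0.11 × 0.77 = 0.023293
Marginal likelihood of the evidence = 0.13604.
P(location A | evidence) = 0.11275 / 0.13604 ≈ 0.829
P(location B | evidence) = 0.023293 / 0.13604 ≈ 0.171

0.829, 0.171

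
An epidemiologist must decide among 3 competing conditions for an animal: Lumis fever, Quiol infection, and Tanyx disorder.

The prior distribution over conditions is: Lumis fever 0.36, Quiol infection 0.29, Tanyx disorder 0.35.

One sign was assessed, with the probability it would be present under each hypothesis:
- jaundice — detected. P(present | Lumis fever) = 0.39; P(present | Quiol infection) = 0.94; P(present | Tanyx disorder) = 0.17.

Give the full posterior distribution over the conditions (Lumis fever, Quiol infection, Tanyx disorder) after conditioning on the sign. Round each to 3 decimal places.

By Bayes' rule, the unnormalized weight for each hypothesis is prior × likelihood:
  Lumis fever: 0.36 × 0.39 = 0.1404
  Quiol infection: 0.29 × 0.94 = 0.2726
  Tanyx disorder: 0.35 × 0.17 = 0.0595
Marginal likelihood of the evidence = 0.4725.
P(Lumis fever | evidence) = 0.1404 / 0.4725 ≈ 0.297
P(Quiol infection | evidence) = 0.2726 / 0.4725 ≈ 0.577
P(Tanyx disorder | evidence) = 0.0595 / 0.4725 ≈ 0.126

0.297, 0.577, 0.126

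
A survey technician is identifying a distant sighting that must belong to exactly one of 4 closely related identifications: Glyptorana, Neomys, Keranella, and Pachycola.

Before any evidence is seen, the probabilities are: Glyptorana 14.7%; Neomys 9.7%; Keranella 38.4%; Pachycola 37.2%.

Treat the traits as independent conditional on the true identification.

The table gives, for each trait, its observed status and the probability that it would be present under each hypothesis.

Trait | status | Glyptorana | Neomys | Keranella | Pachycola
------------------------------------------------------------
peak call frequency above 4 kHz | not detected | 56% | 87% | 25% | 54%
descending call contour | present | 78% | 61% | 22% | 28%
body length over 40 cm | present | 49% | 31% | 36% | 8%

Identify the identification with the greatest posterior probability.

By Bayes' rule with conditional independence, the unnormalized weight for each hypothesis is prior × ∏ likelihoods (using 1 − P(present | H) for each absent trait):
  Glyptorana: 0.147 × (1 − 0.56) × 0.78 × 0.49 = 0.024721
  Neomys: 0.097 × (1 − 0.87) × 0.61 × 0.31 = 0.0023846
  Keranella: 0.384 × (1 − 0.25) × 0.22 × 0.36 = 0.02281
  Pachycola: 0.372 × (1 − 0.54) × 0.28 × 0.08 = 0.0038331
Normalizing constant Z = 0.024721 + 0.0023846 + 0.02281 + 0.0038331 = 0.053748.
P(Glyptorana | evidence) ≈ 0.024721 / 0.053748 ≈ 0.460
P(Neomys | evidence) ≈ 0.0023846 / 0.053748 ≈ 0.044
P(Keranella | evidence) ≈ 0.02281 / 0.053748 ≈ 0.424
P(Pachycola | evidence) ≈ 0.0038331 / 0.053748 ≈ 0.071
The largest is 0.460, so Glyptorana is most probable.

Glyptorana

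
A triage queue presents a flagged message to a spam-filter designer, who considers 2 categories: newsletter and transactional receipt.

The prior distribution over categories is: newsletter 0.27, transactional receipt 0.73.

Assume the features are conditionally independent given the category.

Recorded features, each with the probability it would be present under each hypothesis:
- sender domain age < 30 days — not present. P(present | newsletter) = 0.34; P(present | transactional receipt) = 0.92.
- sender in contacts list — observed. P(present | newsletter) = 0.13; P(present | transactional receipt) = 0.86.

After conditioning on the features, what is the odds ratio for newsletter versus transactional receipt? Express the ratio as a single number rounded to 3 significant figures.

Posterior odds equal prior odds times the likelihood ratio; only the two competing hypotheses matter (using 1 − P(present | H) for each absent feature).
  newsletter: 0.27 × (1 − 0.34) × 0.13 = 0.023166
  transactional receipt: 0.73 × (1 − 0.92) × 0.86 = 0.050224
Posterior odds = 0.023166 / 0.050224 ≈ 0.461.

0.461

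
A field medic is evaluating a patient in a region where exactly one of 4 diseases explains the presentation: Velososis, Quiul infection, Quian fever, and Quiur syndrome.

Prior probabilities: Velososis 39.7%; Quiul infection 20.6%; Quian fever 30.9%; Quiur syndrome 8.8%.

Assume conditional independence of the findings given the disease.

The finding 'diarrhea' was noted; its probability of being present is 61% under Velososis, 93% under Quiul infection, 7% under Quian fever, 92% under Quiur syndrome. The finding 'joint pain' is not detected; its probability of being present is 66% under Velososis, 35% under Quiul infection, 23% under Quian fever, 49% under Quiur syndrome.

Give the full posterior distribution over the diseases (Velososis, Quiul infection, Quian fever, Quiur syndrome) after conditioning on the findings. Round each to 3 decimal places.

For each hypothesis, the unnormalized posterior weight is prior × product of the finding likelihoods (using 1 − P(present | H) for each absent finding):
  Velososis: 0.397 × 0.61 × (1 − 0.66) = 0.082338
  Quiul infection: 0.206 × 0.93 × (1 − 0.35) = 0.12453
  Quian fever: 0.309 × 0.07 × (1 − 0.23) = 0.016655
  Quiur syndrome: 0.088 × 0.92 × (1 − 0.49) = 0.04129
Normalizing constant Z = 0.082338 + 0.12453 + 0.016655 + 0.04129 = 0.26481.
P(Velososis | evidence) = 0.082338 / 0.26481 ≈ 0.311
P(Quiul infection | evidence) = 0.12453 / 0.26481 ≈ 0.470
P(Quian fever | evidence) = 0.016655 / 0.26481 ≈ 0.063
P(Quiur syndrome | evidence) = 0.04129 / 0.26481 ≈ 0.156

0.311, 0.470, 0.063, 0.156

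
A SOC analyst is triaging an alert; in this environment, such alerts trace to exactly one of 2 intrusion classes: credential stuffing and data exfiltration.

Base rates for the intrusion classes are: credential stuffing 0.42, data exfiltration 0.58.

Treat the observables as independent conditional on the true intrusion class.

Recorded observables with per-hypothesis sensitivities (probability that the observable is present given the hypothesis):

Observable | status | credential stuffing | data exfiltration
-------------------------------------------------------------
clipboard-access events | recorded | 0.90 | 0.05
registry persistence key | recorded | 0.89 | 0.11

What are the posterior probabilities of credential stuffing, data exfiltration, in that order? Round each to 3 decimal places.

0.991, 0.009

By Bayes' rule with conditional independence, the unnormalized weight for each hypothesis is prior × ∏ likelihoods:
  credential stuffing: 0.42 × 0.90 × 0.89 = 0.33642
  data exfiltration: 0.58 × 0.05 × 0.11 = 0.00319
Marginal likelihood of the evidence = 0.33961.
P(credential stuffing | evidence) = 0.33642 / 0.33961 ≈ 0.991
P(data exfiltration | evidence) = 0.00319 / 0.33961 ≈ 0.009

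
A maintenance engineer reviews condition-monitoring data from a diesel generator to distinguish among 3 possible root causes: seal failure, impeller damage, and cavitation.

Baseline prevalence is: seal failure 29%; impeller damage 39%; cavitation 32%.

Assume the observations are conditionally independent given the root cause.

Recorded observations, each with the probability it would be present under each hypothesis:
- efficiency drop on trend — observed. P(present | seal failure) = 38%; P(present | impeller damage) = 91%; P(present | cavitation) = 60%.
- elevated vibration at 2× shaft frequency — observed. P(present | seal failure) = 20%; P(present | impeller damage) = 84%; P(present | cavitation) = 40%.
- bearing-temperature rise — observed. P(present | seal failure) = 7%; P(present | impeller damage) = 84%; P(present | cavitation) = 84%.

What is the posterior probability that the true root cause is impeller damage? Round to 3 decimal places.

0.791

By Bayes' rule with conditional independence, the unnormalized weight for each hypothesis is prior × ∏ likelihoods:
  seal failure: 0.29 × 0.38 × 0.20 × 0.07 = 0.0015428
  impeller damage: 0.39 × 0.91 × 0.84 × 0.84 = 0.25042
  cavitation: 0.32 × 0.60 × 0.40 × 0.84 = 0.064512
Normalizing constant Z = 0.0015428 + 0.25042 + 0.064512 = 0.31647.
P(impeller damage | evidence) = 0.25042 / 0.31647 ≈ 0.791.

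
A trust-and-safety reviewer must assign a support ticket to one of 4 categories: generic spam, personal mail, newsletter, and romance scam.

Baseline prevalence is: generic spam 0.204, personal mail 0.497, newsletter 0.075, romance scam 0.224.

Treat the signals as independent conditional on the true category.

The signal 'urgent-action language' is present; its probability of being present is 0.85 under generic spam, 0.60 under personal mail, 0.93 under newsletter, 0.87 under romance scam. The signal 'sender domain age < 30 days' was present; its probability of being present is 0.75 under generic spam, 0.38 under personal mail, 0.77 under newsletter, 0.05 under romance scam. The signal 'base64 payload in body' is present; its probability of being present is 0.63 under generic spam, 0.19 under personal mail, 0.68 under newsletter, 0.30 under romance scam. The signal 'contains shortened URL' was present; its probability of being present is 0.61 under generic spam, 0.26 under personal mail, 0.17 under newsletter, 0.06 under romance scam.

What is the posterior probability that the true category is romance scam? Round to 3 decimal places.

Multiply each prior by the joint likelihood of the signal pattern:
  generic spam: 0.204 × 0.85 × 0.75 × 0.63 × 0.61 = 0.049978
  personal mail: 0.497 × 0.60 × 0.38 × 0.19 × 0.26 = 0.0055978
  newsletter: 0.075 × 0.93 × 0.77 × 0.68 × 0.17 = 0.0062086
  romance scam: 0.224 × 0.87 × 0.05 × 0.30 × 0.06 = 0.00017539
Marginal likelihood of the evidence = 0.06196.
P(romance scam | evidence) = 0.00017539 / 0.06196 ≈ 0.003.

0.003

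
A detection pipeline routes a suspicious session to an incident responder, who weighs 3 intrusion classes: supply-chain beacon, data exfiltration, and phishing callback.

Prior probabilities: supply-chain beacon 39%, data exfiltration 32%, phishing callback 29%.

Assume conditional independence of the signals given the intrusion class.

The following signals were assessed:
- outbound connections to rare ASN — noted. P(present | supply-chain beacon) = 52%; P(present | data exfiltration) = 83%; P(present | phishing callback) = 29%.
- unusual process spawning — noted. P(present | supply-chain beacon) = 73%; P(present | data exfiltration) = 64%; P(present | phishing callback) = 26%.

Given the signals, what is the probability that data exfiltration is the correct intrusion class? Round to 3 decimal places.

0.500

For each hypothesis, the unnormalized posterior weight is prior × product of the signal likelihoods:
  supply-chain beacon: 0.39 × 0.52 × 0.73 = 0.14804
  data exfiltration: 0.32 × 0.83 × 0.64 = 0.16998
  phishing callback: 0.29 × 0.29 × 0.26 = 0.021866
Normalizing constant Z = 0.14804 + 0.16998 + 0.021866 = 0.33989.
P(data exfiltration | evidence) = 0.16998 / 0.33989 ≈ 0.500.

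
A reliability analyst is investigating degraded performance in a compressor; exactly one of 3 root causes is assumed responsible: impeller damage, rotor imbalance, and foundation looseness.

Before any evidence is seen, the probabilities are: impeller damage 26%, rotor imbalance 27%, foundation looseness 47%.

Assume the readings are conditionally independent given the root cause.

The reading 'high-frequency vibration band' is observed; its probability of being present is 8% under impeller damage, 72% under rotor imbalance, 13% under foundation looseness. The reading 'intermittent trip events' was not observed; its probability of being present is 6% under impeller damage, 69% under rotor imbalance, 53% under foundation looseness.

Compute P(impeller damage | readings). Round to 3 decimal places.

By Bayes' rule with conditional independence, the unnormalized weight for each hypothesis is prior × ∏ likelihoods (using 1 − P(present | H) for each absent reading):
  impeller damage: 0.26 × 0.08 × (1 − 0.06) = 0.019552
  rotor imbalance: 0.27 × 0.72 × (1 − 0.69) = 0.060264
  foundation looseness: 0.47 × 0.13 × (1 − 0.53) = 0.028717
The unnormalized weights sum to 0.10853.
P(impeller damage | evidence) = 0.019552 / 0.10853 ≈ 0.180.

0.180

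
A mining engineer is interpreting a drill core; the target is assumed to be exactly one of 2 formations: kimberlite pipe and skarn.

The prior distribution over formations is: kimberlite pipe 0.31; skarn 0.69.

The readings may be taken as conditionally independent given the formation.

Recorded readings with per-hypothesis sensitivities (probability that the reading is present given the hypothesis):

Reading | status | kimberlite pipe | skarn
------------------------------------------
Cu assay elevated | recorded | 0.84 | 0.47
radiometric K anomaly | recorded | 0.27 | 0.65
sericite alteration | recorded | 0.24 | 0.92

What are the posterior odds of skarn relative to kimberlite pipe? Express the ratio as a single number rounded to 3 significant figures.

Posterior odds equal prior odds times the likelihood ratio; only the two competing hypotheses matter.
  skarn: 0.69 × 0.47 × 0.65 × 0.92 = 0.19393
  kimberlite pipe: 0.31 × 0.84 × 0.27 × 0.24 = 0.016874
Posterior odds = 0.19393 / 0.016874 ≈ 11.5.

11.5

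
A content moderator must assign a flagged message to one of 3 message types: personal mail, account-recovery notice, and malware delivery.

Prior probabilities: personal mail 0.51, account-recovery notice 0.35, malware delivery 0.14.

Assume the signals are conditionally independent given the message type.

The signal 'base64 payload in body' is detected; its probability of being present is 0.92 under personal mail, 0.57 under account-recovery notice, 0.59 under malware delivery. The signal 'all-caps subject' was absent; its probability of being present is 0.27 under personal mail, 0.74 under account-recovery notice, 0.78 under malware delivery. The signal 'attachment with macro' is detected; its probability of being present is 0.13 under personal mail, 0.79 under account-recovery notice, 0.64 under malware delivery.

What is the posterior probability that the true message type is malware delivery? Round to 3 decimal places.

Multiply each prior by the joint likelihood of the signal pattern (using 1 − P(present | H) for each absent signal):
  personal mail: 0.51 × 0.92 × (1 − 0.27) × 0.13 = 0.044527
  account-recovery notice: 0.35 × 0.57 × (1 − 0.74) × 0.79 = 0.040977
  malware delivery: 0.14 × 0.59 × (1 − 0.78) × 0.64 = 0.01163
Marginal likelihood of the evidence = 0.097134.
P(malware delivery | evidence) = 0.01163 / 0.097134 ≈ 0.120.

0.120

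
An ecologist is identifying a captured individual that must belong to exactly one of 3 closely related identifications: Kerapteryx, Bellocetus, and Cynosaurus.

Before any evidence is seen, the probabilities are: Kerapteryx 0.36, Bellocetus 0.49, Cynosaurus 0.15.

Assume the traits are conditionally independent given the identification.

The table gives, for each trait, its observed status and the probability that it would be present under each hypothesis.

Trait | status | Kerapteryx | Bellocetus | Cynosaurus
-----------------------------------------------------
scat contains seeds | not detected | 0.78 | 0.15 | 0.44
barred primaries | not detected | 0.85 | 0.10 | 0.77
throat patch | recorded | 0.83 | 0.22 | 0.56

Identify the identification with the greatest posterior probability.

Bellocetus

For each hypothesis, the unnormalized posterior weight is prior × product of the trait likelihoods (using 1 − P(present | H) for each absent trait):
  Kerapteryx: 0.36 × (1 − 0.78) × (1 − 0.85) × 0.83 = 0.0098604
  Bellocetus: 0.49 × (1 − 0.15) × (1 − 0.10) × 0.22 = 0.082467
  Cynosaurus: 0.15 × (1 − 0.44) × (1 − 0.77) × 0.56 = 0.010819
Marginal likelihood of the evidence = 0.10315.
P(Kerapteryx | evidence) ≈ 0.0098604 / 0.10315 ≈ 0.096
P(Bellocetus | evidence) ≈ 0.082467 / 0.10315 ≈ 0.800
P(Cynosaurus | evidence) ≈ 0.010819 / 0.10315 ≈ 0.105
The largest is 0.800, so Bellocetus is most probable.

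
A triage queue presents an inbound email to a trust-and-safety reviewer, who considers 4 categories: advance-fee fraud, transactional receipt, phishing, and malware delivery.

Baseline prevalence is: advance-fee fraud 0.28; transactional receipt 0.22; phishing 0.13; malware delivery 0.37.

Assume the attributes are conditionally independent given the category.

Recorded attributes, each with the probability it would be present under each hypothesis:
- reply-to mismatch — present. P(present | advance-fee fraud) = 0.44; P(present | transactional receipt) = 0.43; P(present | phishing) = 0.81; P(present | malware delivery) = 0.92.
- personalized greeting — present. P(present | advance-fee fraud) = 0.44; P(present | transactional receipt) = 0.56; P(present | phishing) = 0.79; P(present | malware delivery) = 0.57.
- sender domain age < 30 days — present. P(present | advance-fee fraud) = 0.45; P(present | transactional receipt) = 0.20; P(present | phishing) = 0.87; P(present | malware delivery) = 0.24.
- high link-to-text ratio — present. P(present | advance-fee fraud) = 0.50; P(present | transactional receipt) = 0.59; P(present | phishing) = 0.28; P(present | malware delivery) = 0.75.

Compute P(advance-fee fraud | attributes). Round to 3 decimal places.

By Bayes' rule with conditional independence, the unnormalized weight for each hypothesis is prior × ∏ likelihoods:
  advance-fee fraud: 0.28 × 0.44 × 0.44 × 0.45 × 0.50 = 0.012197
  transactional receipt: 0.22 × 0.43 × 0.56 × 0.20 × 0.59 = 0.0062512
  phishing: 0.13 × 0.81 × 0.79 × 0.87 × 0.28 = 0.020264
  malware delivery: 0.37 × 0.92 × 0.57 × 0.24 × 0.75 = 0.034925
The unnormalized weights sum to 0.073637.
P(advance-fee fraud | evidence) = 0.012197 / 0.073637 ≈ 0.166.

0.166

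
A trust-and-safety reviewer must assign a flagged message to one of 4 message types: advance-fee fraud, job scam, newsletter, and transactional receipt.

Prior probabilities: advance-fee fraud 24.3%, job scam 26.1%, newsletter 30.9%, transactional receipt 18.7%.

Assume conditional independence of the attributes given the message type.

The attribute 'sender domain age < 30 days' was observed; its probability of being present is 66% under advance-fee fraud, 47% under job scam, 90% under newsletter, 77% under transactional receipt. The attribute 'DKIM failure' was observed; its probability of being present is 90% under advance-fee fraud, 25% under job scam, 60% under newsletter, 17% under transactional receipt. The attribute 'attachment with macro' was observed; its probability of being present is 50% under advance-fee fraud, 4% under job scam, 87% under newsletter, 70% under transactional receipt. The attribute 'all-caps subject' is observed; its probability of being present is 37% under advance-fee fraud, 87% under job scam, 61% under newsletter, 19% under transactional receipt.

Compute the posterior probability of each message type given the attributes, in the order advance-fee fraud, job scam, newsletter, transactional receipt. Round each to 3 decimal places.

0.223, 0.009, 0.741, 0.027

Multiply each prior by the joint likelihood of the attribute pattern:
  advance-fee fraud: 0.243 × 0.66 × 0.90 × 0.50 × 0.37 = 0.026703
  job scam: 0.261 × 0.47 × 0.25 × 0.04 × 0.87 = 0.0010672
  newsletter: 0.309 × 0.90 × 0.60 × 0.87 × 0.61 = 0.088553
  transactional receipt: 0.187 × 0.77 × 0.17 × 0.70 × 0.19 = 0.0032556
The unnormalized weights sum to 0.11958.
P(advance-fee fraud | evidence) = 0.026703 / 0.11958 ≈ 0.223
P(job scam | evidence) = 0.0010672 / 0.11958 ≈ 0.009
P(newsletter | evidence) = 0.088553 / 0.11958 ≈ 0.741
P(transactional receipt | evidence) = 0.0032556 / 0.11958 ≈ 0.027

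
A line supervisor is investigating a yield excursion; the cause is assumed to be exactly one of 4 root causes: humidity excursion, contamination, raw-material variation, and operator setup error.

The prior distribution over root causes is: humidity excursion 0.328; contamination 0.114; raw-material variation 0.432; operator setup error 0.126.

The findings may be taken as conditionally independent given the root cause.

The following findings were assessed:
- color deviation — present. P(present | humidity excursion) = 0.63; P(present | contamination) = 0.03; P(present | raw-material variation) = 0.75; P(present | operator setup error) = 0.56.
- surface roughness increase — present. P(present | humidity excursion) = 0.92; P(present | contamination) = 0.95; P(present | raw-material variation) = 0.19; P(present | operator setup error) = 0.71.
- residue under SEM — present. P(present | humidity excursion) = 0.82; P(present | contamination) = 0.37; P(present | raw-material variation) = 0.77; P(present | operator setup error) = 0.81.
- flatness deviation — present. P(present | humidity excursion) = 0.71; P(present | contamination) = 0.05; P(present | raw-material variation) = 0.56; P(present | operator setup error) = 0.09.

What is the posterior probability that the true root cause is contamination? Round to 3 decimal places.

For each hypothesis, the unnormalized posterior weight is prior × product of the finding likelihoods:
  humidity excursion: 0.328 × 0.63 × 0.92 × 0.82 × 0.71 = 0.11068
  contamination: 0.114 × 0.03 × 0.95 × 0.37 × 0.05 = 6.0106e-05
  raw-material variation: 0.432 × 0.75 × 0.19 × 0.77 × 0.56 = 0.026545
  operator setup error: 0.126 × 0.56 × 0.71 × 0.81 × 0.09 = 0.0036521
The unnormalized weights sum to 0.14094.
P(contamination | evidence) = 6.0106e-05 / 0.14094 ≈ 0.000.

0.000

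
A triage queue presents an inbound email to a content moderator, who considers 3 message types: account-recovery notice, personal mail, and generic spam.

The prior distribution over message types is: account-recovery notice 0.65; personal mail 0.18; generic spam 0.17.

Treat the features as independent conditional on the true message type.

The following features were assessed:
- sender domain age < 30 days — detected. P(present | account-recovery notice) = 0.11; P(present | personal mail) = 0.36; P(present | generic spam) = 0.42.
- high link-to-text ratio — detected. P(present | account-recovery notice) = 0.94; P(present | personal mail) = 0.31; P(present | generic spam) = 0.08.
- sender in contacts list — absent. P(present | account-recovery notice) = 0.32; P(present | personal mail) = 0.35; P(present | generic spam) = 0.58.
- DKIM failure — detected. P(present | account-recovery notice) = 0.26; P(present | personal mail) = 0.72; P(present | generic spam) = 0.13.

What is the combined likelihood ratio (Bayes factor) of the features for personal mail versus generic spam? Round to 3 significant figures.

Joint likelihood of the feature pattern under each hypothesis (using 1 − P(present | H) for each absent feature):
  personal mail: 0.36 × 0.31 × (1 − 0.35) × 0.72 = 0.052229
  generic spam: 0.42 × 0.08 × (1 − 0.58) × 0.13 = 0.0018346
Bayes factor = 0.052229 / 0.0018346 ≈ 28.5

28.5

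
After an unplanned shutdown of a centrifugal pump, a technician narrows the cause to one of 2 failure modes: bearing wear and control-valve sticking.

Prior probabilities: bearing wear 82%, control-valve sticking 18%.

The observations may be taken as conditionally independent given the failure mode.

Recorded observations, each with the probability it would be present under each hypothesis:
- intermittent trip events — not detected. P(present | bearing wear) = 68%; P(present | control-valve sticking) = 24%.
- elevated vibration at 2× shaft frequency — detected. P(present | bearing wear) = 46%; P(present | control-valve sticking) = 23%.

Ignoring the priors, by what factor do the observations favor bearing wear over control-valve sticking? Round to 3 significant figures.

The Bayes factor is the ratio of the joint likelihoods of the evidence pattern under the two hypotheses (using 1 − P(present | H) for each absent observation).
  bearing wear: (1 − 0.68) × 0.46 = 0.1472
  control-valve sticking: (1 − 0.24) × 0.23 = 0.1748
Bayes factor = 0.1472 / 0.1748 ≈ 0.842

0.842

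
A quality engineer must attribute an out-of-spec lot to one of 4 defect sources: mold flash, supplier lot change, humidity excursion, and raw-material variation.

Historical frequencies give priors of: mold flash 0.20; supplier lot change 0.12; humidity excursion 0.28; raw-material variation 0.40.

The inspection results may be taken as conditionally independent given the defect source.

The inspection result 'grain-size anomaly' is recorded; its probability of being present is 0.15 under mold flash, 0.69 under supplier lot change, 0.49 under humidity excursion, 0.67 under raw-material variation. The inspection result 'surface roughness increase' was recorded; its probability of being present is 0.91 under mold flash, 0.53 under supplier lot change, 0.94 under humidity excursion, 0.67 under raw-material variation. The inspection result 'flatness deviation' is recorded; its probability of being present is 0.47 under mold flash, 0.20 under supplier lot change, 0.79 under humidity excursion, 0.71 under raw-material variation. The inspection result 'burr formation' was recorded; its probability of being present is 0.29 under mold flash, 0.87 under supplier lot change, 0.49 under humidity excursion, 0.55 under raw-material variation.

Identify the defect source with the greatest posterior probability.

raw-material variation

Multiply each prior by the joint likelihood of the inspection result pattern:
  mold flash: 0.20 × 0.15 × 0.91 × 0.47 × 0.29 = 0.003721
  supplier lot change: 0.12 × 0.69 × 0.53 × 0.20 × 0.87 = 0.0076358
  humidity excursion: 0.28 × 0.49 × 0.94 × 0.79 × 0.49 = 0.049924
  raw-material variation: 0.40 × 0.67 × 0.67 × 0.71 × 0.55 = 0.070118
Normalizing constant Z = 0.003721 + 0.0076358 + 0.049924 + 0.070118 = 0.1314.
P(mold flash | evidence) ≈ 0.003721 / 0.1314 ≈ 0.028
P(supplier lot change | evidence) ≈ 0.0076358 / 0.1314 ≈ 0.058
P(humidity excursion | evidence) ≈ 0.049924 / 0.1314 ≈ 0.380
P(raw-material variation | evidence) ≈ 0.070118 / 0.1314 ≈ 0.534
The largest is 0.534, so raw-material variation is most probable.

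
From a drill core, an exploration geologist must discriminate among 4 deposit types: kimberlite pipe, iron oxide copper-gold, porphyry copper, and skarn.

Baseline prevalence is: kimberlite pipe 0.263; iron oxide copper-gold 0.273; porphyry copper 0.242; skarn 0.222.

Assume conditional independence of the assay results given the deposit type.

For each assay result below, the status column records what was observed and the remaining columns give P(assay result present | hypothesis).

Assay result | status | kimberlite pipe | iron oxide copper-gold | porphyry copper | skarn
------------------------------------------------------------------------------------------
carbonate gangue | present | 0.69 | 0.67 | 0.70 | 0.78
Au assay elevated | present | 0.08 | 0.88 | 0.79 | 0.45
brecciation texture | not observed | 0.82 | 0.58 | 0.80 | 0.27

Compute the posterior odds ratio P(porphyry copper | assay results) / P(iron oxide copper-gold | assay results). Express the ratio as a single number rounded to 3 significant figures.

Unnormalized posterior weight (prior times the assay result likelihoods) for each of the two hypotheses (using 1 − P(present | H) for each absent assay result):
  porphyry copper: 0.242 × 0.70 × 0.79 × (1 − 0.80) = 0.026765
  iron oxide copper-gold: 0.273 × 0.67 × 0.88 × (1 − 0.58) = 0.067604
Posterior odds = 0.026765 / 0.067604 ≈ 0.396.

0.396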